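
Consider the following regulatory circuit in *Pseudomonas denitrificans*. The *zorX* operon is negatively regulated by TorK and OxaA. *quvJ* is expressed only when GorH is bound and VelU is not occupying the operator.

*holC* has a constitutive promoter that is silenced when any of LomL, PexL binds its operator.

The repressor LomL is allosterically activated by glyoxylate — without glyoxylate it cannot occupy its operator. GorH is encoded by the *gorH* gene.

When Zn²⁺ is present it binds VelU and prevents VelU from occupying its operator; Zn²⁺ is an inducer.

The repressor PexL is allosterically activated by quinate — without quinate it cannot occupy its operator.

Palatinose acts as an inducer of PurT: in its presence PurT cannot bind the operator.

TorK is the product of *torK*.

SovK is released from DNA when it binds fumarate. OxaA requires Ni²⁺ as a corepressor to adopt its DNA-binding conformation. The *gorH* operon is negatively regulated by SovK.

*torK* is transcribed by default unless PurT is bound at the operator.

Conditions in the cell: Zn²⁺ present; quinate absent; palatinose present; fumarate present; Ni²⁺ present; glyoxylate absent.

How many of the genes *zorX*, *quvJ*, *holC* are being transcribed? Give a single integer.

Palatinose is present, so PurT is inactive.
With no repressor bound, *torK* is transcribed.
So TorK is produced and active.
Ni²⁺ is present, so OxaA is active.
With repressor TorK bound, *zorX* is not transcribed.
→ *zorX* is OFF.
Zn²⁺ is present, so VelU is inactive.
Fumarate is present, so SovK is inactive.
With no repressor bound, *gorH* is transcribed.
So GorH is produced and active.
No repressor is bound and GorH is active, so *quvJ* is transcribed.
→ *quvJ* is ON.
Glyoxylate is absent, so LomL is inactive.
Quinate is absent, so PexL is inactive.
With no repressor bound, *holC* is transcribed.
→ *holC* is ON.
2 of the 3 genes are transcribed.

2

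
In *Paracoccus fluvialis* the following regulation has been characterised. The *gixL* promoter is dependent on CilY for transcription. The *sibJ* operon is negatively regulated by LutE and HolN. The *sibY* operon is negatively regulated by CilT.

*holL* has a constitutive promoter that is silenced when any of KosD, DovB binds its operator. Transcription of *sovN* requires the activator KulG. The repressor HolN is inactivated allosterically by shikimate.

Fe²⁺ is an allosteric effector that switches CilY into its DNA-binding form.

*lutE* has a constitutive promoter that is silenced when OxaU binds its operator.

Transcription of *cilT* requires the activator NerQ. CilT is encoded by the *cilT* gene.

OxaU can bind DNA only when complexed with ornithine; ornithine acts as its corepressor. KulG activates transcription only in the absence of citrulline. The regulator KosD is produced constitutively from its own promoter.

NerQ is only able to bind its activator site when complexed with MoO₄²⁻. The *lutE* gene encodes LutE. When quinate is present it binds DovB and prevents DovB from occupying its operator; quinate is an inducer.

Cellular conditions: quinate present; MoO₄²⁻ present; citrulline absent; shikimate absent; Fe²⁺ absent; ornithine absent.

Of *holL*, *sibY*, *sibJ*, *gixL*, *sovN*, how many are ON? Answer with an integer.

KosD is produced constitutively and is active.
Quinate is present, so DovB is inactive.
With repressor KosD bound, *holL* is not transcribed.
→ *holL* is OFF.
MoO₄²⁻ is present, so NerQ is active.
No repressor is bound and NerQ is active, so *cilT* is transcribed.
So CilT is produced and active.
With repressor CilT bound, *sibY* is not transcribed.
→ *sibY* is OFF.
Ornithine is absent, so OxaU is inactive.
With no repressor bound, *lutE* is transcribed.
So LutE is produced and active.
Shikimate is absent, so HolN is active.
With repressor LutE bound, *sibJ* is not transcribed.
→ *sibJ* is OFF.
Fe²⁺ is absent, so CilY is inactive.
Required activator CilY is absent, so *gixL* is not transcribed.
→ *gixL* is OFF.
Citrulline is absent, so KulG is active.
No repressor is bound and KulG is active, so *sovN* is transcribed.
→ *sovN* is ON.
1 of the 5 genes is transcribed.

1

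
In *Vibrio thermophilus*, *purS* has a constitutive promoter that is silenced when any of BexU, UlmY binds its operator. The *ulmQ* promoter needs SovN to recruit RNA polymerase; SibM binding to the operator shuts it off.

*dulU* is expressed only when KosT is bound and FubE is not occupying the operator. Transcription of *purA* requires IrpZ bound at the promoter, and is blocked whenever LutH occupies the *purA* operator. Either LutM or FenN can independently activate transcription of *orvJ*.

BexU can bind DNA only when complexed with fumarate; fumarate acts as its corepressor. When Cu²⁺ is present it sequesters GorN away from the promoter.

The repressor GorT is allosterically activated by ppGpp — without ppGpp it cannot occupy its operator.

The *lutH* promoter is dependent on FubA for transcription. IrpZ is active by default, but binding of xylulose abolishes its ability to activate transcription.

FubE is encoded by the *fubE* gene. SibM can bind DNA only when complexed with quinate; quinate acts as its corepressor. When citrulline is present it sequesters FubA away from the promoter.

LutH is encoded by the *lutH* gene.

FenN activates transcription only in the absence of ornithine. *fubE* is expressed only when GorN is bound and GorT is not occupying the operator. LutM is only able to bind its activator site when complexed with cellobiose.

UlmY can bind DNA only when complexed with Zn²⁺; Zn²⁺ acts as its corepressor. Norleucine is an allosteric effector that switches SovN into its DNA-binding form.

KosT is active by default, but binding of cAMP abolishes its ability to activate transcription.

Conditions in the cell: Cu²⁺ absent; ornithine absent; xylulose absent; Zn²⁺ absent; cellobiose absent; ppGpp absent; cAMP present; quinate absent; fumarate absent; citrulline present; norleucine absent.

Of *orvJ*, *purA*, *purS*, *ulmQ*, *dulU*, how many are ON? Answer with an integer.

Cellobiose is absent, so LutM is inactive.
Ornithine is absent, so FenN is active.
Activator FenN is present, so *orvJ* is transcribed.
→ *orvJ* is ON.
Xylulose is absent, so IrpZ is active.
Citrulline is present, so FubA is inactive.
Required activator FubA is absent, so *lutH* is not transcribed.
So LutH is not produced.
No repressor is bound and IrpZ is active, so *purA* is transcribed.
→ *purA* is ON.
Fumarate is absent, so BexU is inactive.
Zn²⁺ is absent, so UlmY is inactive.
With no repressor bound, *purS* is transcribed.
→ *purS* is ON.
Quinate is absent, so SibM is inactive.
Norleucine is absent, so SovN is inactive.
Required activator SovN is absent, so *ulmQ* is not transcribed.
→ *ulmQ* is OFF.
cAMP is present, so KosT is inactive.
Cu²⁺ is absent, so GorN is active.
ppGpp is absent, so GorT is inactive.
No repressor is bound and GorN is active, so *fubE* is transcribed.
So FubE is produced and active.
With repressor FubE bound, *dulU* is not transcribed.
→ *dulU* is OFF.
3 of the 5 genes are transcribed.

3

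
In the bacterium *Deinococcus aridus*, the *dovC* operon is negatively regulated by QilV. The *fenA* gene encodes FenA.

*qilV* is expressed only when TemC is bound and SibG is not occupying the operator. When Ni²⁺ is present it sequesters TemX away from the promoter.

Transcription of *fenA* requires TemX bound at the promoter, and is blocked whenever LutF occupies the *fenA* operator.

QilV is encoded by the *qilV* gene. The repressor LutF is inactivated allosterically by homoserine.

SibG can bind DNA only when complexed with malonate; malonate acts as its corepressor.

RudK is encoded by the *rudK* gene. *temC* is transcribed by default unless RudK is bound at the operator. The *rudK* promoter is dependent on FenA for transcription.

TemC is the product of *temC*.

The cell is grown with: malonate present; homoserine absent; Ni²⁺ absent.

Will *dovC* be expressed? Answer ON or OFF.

ON

Ni²⁺ is absent, so TemX is active.
Homoserine is absent, so LutF is active.
With repressor LutF bound, *fenA* is not transcribed.
So FenA is not produced.
Required activator FenA is absent, so *rudK* is not transcribed.
So RudK is not produced.
With no repressor bound, *temC* is transcribed.
So TemC is produced and active.
Malonate is present, so SibG is active.
With repressor SibG bound, *qilV* is not transcribed.
So QilV is not produced.
With no repressor bound, *dovC* is transcribed.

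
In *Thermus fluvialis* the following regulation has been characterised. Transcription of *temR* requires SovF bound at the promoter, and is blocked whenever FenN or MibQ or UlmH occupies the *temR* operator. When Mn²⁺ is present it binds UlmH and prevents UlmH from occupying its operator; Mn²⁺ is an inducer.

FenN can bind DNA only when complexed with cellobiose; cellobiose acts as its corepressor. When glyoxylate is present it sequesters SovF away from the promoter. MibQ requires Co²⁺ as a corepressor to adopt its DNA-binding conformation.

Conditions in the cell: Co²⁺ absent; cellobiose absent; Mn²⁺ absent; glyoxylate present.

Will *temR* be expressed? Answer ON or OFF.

Cellobiose is absent, so FenN is inactive.
Co²⁺ is absent, so MibQ is inactive.
Glyoxylate is present, so SovF is inactive.
Mn²⁺ is absent, so UlmH is active.
With repressor UlmH bound, *temR* is not transcribed.

OFF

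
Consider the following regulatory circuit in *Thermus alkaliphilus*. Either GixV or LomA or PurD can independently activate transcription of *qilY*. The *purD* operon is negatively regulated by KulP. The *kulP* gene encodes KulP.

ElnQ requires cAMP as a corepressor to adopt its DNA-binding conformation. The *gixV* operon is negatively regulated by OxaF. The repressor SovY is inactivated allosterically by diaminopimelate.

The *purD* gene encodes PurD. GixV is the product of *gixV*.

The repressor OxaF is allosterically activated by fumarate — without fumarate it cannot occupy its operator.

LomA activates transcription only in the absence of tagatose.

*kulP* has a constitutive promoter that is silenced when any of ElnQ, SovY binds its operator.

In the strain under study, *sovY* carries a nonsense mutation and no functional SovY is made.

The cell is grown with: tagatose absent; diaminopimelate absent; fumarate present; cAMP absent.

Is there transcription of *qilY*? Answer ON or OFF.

ON

Fumarate is present, so OxaF is active.
With repressor OxaF bound, *gixV* is not transcribed.
So GixV is not produced.
Tagatose is absent, so LomA is active.
cAMP is absent, so ElnQ is inactive.
SovY is non-functional in this strain, so it has no effect.
With no repressor bound, *kulP* is transcribed.
So KulP is produced and active.
With repressor KulP bound, *purD* is not transcribed.
So PurD is not produced.
Activator LomA is present, so *qilY* is transcribed.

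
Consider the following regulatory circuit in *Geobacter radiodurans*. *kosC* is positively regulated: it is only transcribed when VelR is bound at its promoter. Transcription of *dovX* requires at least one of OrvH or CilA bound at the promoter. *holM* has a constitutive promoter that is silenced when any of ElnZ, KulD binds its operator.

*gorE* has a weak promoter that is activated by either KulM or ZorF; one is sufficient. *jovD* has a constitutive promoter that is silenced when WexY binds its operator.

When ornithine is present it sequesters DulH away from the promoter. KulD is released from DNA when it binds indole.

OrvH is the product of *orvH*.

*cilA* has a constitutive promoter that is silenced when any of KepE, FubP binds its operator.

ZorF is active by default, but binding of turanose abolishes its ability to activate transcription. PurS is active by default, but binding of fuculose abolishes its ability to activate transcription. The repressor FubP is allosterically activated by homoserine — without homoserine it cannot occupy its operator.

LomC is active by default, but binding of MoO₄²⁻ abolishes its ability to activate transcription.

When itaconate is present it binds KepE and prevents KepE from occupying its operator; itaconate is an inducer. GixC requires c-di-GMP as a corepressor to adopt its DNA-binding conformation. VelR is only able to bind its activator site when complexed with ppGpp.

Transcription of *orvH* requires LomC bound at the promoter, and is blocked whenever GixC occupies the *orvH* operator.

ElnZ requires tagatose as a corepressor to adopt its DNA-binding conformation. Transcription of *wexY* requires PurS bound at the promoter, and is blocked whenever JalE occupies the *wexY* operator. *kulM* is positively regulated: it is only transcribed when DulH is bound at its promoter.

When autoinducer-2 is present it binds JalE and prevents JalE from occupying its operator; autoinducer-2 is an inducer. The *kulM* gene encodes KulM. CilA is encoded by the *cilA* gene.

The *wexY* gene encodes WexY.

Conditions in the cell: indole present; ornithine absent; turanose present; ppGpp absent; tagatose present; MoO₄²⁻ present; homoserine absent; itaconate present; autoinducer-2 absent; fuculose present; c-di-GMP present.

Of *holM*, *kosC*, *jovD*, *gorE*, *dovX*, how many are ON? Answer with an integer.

3

Tagatose is present, so ElnZ is active.
Indole is present, so KulD is inactive.
With repressor ElnZ bound, *holM* is not transcribed.
→ *holM* is OFF.
ppGpp is absent, so VelR is inactive.
Required activator VelR is absent, so *kosC* is not transcribed.
→ *kosC* is OFF.
Autoinducer-2 is absent, so JalE is active.
Fuculose is present, so PurS is inactive.
With repressor JalE bound, *wexY* is not transcribed.
So WexY is not produced.
With no repressor bound, *jovD* is transcribed.
→ *jovD* is ON.
Ornithine is absent, so DulH is active.
No repressor is bound and DulH is active, so *kulM* is transcribed.
So KulM is produced and active.
Turanose is present, so ZorF is inactive.
Activator KulM is present, so *gorE* is transcribed.
→ *gorE* is ON.
MoO₄²⁻ is present, so LomC is inactive.
c-di-GMP is present, so GixC is active.
With repressor GixC bound, *orvH* is not transcribed.
So OrvH is not produced.
Itaconate is present, so KepE is inactive.
Homoserine is absent, so FubP is inactive.
With no repressor bound, *cilA* is transcribed.
So CilA is produced and active.
Activator CilA is present, so *dovX* is transcribed.
→ *dovX* is ON.
3 of the 5 genes are transcribed.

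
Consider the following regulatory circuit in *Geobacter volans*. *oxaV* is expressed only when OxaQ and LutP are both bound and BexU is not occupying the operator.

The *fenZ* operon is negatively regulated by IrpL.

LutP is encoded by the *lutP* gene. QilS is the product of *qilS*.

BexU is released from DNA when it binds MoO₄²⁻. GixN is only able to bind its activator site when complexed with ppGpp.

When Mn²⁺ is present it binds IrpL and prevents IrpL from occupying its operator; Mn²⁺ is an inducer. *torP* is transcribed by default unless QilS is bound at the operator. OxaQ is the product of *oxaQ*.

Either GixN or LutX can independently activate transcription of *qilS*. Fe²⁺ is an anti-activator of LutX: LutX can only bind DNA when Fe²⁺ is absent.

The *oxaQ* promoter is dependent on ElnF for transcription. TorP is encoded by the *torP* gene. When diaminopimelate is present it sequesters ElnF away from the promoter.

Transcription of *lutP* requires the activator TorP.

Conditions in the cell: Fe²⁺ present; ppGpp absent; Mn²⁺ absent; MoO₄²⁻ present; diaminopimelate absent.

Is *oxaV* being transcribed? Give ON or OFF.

MoO₄²⁻ is present, so BexU is inactive.
Diaminopimelate is absent, so ElnF is active.
No repressor is bound and ElnF is active, so *oxaQ* is transcribed.
So OxaQ is produced and active.
ppGpp is absent, so GixN is inactive.
Fe²⁺ is present, so LutX is inactive.
No activator is available at the *qilS* promoter, so *qilS* is not transcribed.
So QilS is not produced.
With no repressor bound, *torP* is transcribed.
So TorP is produced and active.
No repressor is bound and TorP is active, so *lutP* is transcribed.
So LutP is produced and active.
No repressor is bound and OxaQ and LutP are active, so *oxaV* is transcribed.

ON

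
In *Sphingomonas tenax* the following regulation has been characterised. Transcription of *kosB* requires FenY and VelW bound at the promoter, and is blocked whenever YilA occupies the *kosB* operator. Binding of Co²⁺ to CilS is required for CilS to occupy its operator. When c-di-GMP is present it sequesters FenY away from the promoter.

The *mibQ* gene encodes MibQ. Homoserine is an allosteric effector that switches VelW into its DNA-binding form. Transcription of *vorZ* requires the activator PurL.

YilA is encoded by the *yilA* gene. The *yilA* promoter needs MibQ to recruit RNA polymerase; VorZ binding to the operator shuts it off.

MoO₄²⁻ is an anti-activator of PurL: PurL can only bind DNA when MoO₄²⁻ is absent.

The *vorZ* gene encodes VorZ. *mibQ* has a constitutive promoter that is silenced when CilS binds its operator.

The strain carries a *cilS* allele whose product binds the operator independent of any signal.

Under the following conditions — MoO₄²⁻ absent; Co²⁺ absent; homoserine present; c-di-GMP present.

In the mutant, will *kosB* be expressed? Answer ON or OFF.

c-di-GMP is present, so FenY is inactive.
MoO₄²⁻ is absent, so PurL is active.
No repressor is bound and PurL is active, so *vorZ* is transcribed.
So VorZ is produced and active.
CilS is constitutively active in this strain.
With repressor CilS bound, *mibQ* is not transcribed.
So MibQ is not produced.
With repressor VorZ bound, *yilA* is not transcribed.
So YilA is not produced.
Homoserine is present, so VelW is active.
Required activator FenY is absent, so *kosB* is not transcribed.

OFF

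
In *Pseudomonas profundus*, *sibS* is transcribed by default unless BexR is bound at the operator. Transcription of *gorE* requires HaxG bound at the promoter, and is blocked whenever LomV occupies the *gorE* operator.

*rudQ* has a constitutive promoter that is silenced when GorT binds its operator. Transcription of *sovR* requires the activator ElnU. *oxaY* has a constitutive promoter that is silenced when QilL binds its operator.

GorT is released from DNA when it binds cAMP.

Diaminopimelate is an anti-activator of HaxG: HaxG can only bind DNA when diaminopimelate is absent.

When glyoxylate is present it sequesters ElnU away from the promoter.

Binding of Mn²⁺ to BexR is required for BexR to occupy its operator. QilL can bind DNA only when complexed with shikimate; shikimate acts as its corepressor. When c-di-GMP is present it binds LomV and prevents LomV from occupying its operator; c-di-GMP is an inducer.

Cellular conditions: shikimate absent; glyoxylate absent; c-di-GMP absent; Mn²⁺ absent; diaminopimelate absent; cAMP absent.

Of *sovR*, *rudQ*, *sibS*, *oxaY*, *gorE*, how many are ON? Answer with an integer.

Glyoxylate is absent, so ElnU is active.
No repressor is bound and ElnU is active, so *sovR* is transcribed.
→ *sovR* is ON.
cAMP is absent, so GorT is active.
With repressor GorT bound, *rudQ* is not transcribed.
→ *rudQ* is OFF.
Mn²⁺ is absent, so BexR is inactive.
With no repressor bound, *sibS* is transcribed.
→ *sibS* is ON.
Shikimate is absent, so QilL is inactive.
With no repressor bound, *oxaY* is transcribed.
→ *oxaY* is ON.
c-di-GMP is absent, so LomV is active.
Diaminopimelate is absent, so HaxG is active.
With repressor LomV bound, *gorE* is not transcribed.
→ *gorE* is OFF.
3 of the 5 genes are transcribed.

3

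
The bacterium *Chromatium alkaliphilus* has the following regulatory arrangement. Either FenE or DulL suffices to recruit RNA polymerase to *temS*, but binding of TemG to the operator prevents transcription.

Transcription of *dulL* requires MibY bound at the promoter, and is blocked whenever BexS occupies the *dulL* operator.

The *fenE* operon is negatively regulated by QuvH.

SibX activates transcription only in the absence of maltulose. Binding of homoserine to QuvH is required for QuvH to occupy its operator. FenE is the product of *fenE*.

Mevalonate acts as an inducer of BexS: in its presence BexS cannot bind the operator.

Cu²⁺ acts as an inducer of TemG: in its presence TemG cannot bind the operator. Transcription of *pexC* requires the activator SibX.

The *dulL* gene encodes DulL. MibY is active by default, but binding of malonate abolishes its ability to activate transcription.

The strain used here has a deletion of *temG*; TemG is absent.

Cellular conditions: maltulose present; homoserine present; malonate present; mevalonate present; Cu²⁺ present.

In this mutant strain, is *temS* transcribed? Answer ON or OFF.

Homoserine is present, so QuvH is active.
With repressor QuvH bound, *fenE* is not transcribed.
So FenE is not produced.
Mevalonate is present, so BexS is inactive.
Malonate is present, so MibY is inactive.
Required activator MibY is absent, so *dulL* is not transcribed.
So DulL is not produced.
TemG is non-functional in this strain, so it has no effect.
No activator is available at the *temS* promoter, so *temS* is not transcribed.

OFF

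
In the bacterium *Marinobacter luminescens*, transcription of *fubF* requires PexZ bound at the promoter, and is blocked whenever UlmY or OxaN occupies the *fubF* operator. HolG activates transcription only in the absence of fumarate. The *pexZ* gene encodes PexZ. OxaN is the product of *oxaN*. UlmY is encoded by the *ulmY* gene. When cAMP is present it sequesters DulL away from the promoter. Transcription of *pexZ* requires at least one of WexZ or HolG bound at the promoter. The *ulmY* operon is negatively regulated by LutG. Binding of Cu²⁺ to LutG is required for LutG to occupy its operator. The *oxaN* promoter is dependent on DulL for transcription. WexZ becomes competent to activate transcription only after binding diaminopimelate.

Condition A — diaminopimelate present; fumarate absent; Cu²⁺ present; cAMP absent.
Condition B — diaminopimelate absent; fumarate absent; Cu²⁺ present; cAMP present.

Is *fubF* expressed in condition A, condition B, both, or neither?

Condition A:
Diaminopimelate is present, so WexZ is active.
Fumarate is absent, so HolG is active.
Activator WexZ is present, so *pexZ* is transcribed.
So PexZ is produced and active.
Cu²⁺ is present, so LutG is active.
With repressor LutG bound, *ulmY* is not transcribed.
So UlmY is not produced.
cAMP is absent, so DulL is active.
No repressor is bound and DulL is active, so *oxaN* is transcribed.
So OxaN is produced and active.
With repressor OxaN bound, *fubF* is not transcribed.
→ *fubF* is OFF in A.
Condition B:
Diaminopimelate is absent, so WexZ is inactive.
Fumarate is absent, so HolG is active.
Activator HolG is present, so *pexZ* is transcribed.
So PexZ is produced and active.
Cu²⁺ is present, so LutG is active.
With repressor LutG bound, *ulmY* is not transcribed.
So UlmY is not produced.
cAMP is present, so DulL is inactive.
Required activator DulL is absent, so *oxaN* is not transcribed.
So OxaN is not produced.
No repressor is bound and PexZ is active, so *fubF* is transcribed.
→ *fubF* is ON in B.

B only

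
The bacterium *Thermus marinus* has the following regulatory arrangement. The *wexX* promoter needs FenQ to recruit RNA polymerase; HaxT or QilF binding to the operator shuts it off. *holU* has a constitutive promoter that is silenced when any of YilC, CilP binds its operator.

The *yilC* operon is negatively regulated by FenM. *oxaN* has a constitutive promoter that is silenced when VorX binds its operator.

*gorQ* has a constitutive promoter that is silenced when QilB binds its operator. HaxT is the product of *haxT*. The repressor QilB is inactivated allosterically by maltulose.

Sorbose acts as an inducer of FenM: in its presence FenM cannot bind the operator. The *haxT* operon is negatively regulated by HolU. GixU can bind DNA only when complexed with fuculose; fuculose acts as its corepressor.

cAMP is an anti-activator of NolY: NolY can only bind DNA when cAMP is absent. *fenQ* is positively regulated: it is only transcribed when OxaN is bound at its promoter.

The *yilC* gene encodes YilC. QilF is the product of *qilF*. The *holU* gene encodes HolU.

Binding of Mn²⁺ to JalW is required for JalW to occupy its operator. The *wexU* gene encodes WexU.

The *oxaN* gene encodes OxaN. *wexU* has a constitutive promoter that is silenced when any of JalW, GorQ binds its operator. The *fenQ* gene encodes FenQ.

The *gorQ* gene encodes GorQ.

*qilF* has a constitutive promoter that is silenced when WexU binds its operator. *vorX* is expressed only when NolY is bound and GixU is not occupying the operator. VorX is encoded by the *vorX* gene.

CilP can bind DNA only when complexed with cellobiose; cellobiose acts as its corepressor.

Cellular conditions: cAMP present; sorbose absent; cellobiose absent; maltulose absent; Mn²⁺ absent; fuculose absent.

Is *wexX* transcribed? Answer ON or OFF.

Sorbose is absent, so FenM is active.
With repressor FenM bound, *yilC* is not transcribed.
So YilC is not produced.
Cellobiose is absent, so CilP is inactive.
With no repressor bound, *holU* is transcribed.
So HolU is produced and active.
With repressor HolU bound, *haxT* is not transcribed.
So HaxT is not produced.
cAMP is present, so NolY is inactive.
Fuculose is absent, so GixU is inactive.
Required activator NolY is absent, so *vorX* is not transcribed.
So VorX is not produced.
With no repressor bound, *oxaN* is transcribed.
So OxaN is produced and active.
No repressor is bound and OxaN is active, so *fenQ* is transcribed.
So FenQ is produced and active.
Mn²⁺ is absent, so JalW is inactive.
Maltulose is absent, so QilB is active.
With repressor QilB bound, *gorQ* is not transcribed.
So GorQ is not produced.
With no repressor bound, *wexU* is transcribed.
So WexU is produced and active.
With repressor WexU bound, *qilF* is not transcribed.
So QilF is not produced.
No repressor is bound and FenQ is active, so *wexX* is transcribed.

ON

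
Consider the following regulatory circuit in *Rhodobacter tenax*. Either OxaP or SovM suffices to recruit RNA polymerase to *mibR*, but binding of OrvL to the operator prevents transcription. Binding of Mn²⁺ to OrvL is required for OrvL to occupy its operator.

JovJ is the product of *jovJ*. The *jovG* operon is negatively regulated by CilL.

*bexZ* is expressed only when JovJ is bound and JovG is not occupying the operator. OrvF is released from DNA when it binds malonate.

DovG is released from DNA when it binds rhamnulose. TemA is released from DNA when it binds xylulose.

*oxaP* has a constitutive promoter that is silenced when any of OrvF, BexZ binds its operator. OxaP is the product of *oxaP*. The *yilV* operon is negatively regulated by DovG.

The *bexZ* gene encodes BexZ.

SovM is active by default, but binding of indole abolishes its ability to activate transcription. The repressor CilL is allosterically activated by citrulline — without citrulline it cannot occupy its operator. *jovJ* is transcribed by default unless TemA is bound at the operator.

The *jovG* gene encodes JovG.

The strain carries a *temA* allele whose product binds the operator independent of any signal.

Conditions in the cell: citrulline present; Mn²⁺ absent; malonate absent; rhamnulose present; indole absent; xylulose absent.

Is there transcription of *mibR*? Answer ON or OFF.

Malonate is absent, so OrvF is active.
Citrulline is present, so CilL is active.
With repressor CilL bound, *jovG* is not transcribed.
So JovG is not produced.
TemA is constitutively active in this strain.
With repressor TemA bound, *jovJ* is not transcribed.
So JovJ is not produced.
Required activator JovJ is absent, so *bexZ* is not transcribed.
So BexZ is not produced.
With repressor OrvF bound, *oxaP* is not transcribed.
So OxaP is not produced.
Indole is absent, so SovM is active.
Mn²⁺ is absent, so OrvL is inactive.
Activator SovM is present, so *mibR* is transcribed.

ON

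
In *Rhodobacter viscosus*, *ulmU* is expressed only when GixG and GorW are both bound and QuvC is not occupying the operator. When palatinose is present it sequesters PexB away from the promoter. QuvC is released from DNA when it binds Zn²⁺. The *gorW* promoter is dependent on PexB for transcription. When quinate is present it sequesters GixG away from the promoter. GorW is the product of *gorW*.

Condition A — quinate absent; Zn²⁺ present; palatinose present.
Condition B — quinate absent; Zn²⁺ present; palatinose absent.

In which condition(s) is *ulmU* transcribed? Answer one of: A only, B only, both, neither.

Condition A:
Quinate is absent, so GixG is active.
Zn²⁺ is present, so QuvC is inactive.
Palatinose is present, so PexB is inactive.
Required activator PexB is absent, so *gorW* is not transcribed.
So GorW is not produced.
Required activator GorW is absent, so *ulmU* is not transcribed.
→ *ulmU* is OFF in A.
Condition B:
Quinate is absent, so GixG is active.
Zn²⁺ is present, so QuvC is inactive.
Palatinose is absent, so PexB is active.
No repressor is bound and PexB is active, so *gorW* is transcribed.
So GorW is produced and active.
No repressor is bound and GixG and GorW are active, so *ulmU* is transcribed.
→ *ulmU* is ON in B.

B only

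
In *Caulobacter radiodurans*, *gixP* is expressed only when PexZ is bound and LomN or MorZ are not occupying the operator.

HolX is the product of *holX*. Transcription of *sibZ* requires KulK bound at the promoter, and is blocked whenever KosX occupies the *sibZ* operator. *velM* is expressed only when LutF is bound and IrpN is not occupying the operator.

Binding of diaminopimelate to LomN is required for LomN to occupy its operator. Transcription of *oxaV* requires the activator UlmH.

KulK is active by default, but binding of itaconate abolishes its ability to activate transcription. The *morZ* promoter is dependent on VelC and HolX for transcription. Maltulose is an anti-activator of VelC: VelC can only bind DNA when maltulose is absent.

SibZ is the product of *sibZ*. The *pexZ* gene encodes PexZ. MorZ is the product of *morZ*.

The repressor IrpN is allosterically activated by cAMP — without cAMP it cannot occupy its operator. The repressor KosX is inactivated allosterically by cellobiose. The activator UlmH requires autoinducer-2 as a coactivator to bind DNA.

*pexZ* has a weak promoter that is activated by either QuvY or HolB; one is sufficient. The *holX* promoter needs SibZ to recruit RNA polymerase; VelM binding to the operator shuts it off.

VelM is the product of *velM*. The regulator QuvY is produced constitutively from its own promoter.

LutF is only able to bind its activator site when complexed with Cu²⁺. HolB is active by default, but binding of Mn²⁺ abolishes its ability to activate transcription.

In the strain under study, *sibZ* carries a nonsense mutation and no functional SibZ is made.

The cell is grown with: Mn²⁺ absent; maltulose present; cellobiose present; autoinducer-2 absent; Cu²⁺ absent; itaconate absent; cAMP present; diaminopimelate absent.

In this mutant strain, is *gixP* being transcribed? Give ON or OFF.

QuvY is produced constitutively and is active.
Mn²⁺ is absent, so HolB is active.
Activator QuvY is present, so *pexZ* is transcribed.
So PexZ is produced and active.
Diaminopimelate is absent, so LomN is inactive.
Maltulose is present, so VelC is inactive.
Cu²⁺ is absent, so LutF is inactive.
cAMP is present, so IrpN is active.
With repressor IrpN bound, *velM* is not transcribed.
So VelM is not produced.
SibZ is non-functional in this strain, so it has no effect.
Required activator SibZ is absent, so *holX* is not transcribed.
So HolX is not produced.
Required activator VelC is absent, so *morZ* is not transcribed.
So MorZ is not produced.
No repressor is bound and PexZ is active, so *gixP* is transcribed.

ON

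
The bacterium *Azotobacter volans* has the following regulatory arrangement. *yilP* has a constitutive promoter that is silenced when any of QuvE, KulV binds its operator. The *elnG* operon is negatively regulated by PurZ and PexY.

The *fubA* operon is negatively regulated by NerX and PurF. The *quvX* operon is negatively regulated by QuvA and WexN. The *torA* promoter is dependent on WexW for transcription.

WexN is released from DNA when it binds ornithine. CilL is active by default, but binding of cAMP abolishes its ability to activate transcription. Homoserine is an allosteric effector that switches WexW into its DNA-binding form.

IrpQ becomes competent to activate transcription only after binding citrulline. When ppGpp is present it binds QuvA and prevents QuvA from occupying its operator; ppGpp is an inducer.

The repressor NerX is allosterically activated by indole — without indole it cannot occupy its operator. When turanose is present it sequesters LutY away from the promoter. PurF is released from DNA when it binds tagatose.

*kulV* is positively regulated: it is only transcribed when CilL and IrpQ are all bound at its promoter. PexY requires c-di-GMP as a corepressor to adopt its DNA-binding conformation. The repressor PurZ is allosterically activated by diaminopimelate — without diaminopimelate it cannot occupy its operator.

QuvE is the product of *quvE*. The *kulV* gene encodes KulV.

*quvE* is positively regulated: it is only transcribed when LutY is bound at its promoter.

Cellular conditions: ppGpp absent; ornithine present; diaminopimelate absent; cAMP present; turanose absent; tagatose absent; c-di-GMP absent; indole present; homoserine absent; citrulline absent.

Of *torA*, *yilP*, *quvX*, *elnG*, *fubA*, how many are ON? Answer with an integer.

Homoserine is absent, so WexW is inactive.
Required activator WexW is absent, so *torA* is not transcribed.
→ *torA* is OFF.
Turanose is absent, so LutY is active.
No repressor is bound and LutY is active, so *quvE* is transcribed.
So QuvE is produced and active.
cAMP is present, so CilL is inactive.
Citrulline is absent, so IrpQ is inactive.
Required activator CilL is absent, so *kulV* is not transcribed.
So KulV is not produced.
With repressor QuvE bound, *yilP* is not transcribed.
→ *yilP* is OFF.
ppGpp is absent, so QuvA is active.
Ornithine is present, so WexN is inactive.
With repressor QuvA bound, *quvX* is not transcribed.
→ *quvX* is OFF.
Diaminopimelate is absent, so PurZ is inactive.
c-di-GMP is absent, so PexY is inactive.
With no repressor bound, *elnG* is transcribed.
→ *elnG* is ON.
Indole is present, so NerX is active.
Tagatose is absent, so PurF is active.
With repressor NerX bound, *fubA* is not transcribed.
→ *fubA* is OFF.
1 of the 5 genes is transcribed.

1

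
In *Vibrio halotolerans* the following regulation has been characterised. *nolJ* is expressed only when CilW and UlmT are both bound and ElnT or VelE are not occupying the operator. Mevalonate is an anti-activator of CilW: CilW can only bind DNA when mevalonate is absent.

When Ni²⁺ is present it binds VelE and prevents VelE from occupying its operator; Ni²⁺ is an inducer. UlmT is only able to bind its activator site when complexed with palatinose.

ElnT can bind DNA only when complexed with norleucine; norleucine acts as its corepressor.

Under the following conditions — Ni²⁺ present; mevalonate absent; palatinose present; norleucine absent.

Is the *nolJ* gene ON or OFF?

ON

Mevalonate is absent, so CilW is active.
Norleucine is absent, so ElnT is inactive.
Ni²⁺ is present, so VelE is inactive.
Palatinose is present, so UlmT is active.
No repressor is bound and CilW and UlmT are active, so *nolJ* is transcribed.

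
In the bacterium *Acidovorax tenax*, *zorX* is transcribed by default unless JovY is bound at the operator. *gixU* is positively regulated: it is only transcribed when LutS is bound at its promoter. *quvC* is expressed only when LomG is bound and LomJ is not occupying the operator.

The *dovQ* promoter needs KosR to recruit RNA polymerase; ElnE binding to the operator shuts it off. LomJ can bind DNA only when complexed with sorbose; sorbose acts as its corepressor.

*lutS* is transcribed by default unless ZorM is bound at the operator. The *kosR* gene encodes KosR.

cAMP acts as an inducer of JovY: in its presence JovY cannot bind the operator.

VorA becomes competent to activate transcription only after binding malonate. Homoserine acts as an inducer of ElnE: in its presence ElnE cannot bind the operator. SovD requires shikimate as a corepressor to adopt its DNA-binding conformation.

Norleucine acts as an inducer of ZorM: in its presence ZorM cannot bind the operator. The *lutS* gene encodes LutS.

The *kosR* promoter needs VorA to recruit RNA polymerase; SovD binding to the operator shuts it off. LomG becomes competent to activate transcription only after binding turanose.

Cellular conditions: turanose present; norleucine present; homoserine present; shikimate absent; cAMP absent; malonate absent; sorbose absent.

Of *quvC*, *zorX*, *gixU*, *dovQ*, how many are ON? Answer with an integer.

Sorbose is absent, so LomJ is inactive.
Turanose is present, so LomG is active.
No repressor is bound and LomG is active, so *quvC* is transcribed.
→ *quvC* is ON.
cAMP is absent, so JovY is active.
With repressor JovY bound, *zorX* is not transcribed.
→ *zorX* is OFF.
Norleucine is present, so ZorM is inactive.
With no repressor bound, *lutS* is transcribed.
So LutS is produced and active.
No repressor is bound and LutS is active, so *gixU* is transcribed.
→ *gixU* is ON.
Homoserine is present, so ElnE is inactive.
Shikimate is absent, so SovD is inactive.
Malonate is absent, so VorA is inactive.
Required activator VorA is absent, so *kosR* is not transcribed.
So KosR is not produced.
Required activator KosR is absent, so *dovQ* is not transcribed.
→ *dovQ* is OFF.
2 of the 4 genes are transcribed.

2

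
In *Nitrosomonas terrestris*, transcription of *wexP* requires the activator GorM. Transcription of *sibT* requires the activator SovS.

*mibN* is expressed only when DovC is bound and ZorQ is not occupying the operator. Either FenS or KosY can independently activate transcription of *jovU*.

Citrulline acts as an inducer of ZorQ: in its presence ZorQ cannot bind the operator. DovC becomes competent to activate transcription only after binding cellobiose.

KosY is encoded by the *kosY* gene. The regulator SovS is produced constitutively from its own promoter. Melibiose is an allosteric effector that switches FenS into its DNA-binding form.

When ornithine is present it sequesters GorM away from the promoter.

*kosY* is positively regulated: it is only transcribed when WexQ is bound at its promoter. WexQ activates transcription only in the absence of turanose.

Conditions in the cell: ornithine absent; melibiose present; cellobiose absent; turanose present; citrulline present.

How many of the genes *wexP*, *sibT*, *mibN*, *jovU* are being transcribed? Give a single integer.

Ornithine is absent, so GorM is active.
No repressor is bound and GorM is active, so *wexP* is transcribed.
→ *wexP* is ON.
SovS is produced constitutively and is active.
No repressor is bound and SovS is active, so *sibT* is transcribed.
→ *sibT* is ON.
Citrulline is present, so ZorQ is inactive.
Cellobiose is absent, so DovC is inactive.
Required activator DovC is absent, so *mibN* is not transcribed.
→ *mibN* is OFF.
Melibiose is present, so FenS is active.
Turanose is present, so WexQ is inactive.
Required activator WexQ is absent, so *kosY* is not transcribed.
So KosY is not produced.
Activator FenS is present, so *jovU* is transcribed.
→ *jovU* is ON.
3 of the 4 genes are transcribed.

3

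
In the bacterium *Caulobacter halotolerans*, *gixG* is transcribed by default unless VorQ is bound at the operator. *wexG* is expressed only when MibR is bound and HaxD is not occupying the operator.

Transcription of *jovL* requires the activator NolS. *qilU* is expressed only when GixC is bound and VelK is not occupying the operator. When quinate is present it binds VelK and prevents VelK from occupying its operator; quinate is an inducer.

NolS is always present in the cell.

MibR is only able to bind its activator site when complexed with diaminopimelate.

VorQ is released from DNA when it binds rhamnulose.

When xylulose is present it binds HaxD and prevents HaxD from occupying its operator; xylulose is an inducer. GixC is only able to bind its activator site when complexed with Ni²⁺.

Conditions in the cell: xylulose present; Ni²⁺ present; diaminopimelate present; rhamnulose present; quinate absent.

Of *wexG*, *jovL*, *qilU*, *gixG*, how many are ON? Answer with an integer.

3

Xylulose is present, so HaxD is inactive.
Diaminopimelate is present, so MibR is active.
No repressor is bound and MibR is active, so *wexG* is transcribed.
→ *wexG* is ON.
NolS is produced constitutively and is active.
No repressor is bound and NolS is active, so *jovL* is transcribed.
→ *jovL* is ON.
Quinate is absent, so VelK is active.
Ni²⁺ is present, so GixC is active.
With repressor VelK bound, *qilU* is not transcribed.
→ *qilU* is OFF.
Rhamnulose is present, so VorQ is inactive.
With no repressor bound, *gixG* is transcribed.
→ *gixG* is ON.
3 of the 4 genes are transcribed.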